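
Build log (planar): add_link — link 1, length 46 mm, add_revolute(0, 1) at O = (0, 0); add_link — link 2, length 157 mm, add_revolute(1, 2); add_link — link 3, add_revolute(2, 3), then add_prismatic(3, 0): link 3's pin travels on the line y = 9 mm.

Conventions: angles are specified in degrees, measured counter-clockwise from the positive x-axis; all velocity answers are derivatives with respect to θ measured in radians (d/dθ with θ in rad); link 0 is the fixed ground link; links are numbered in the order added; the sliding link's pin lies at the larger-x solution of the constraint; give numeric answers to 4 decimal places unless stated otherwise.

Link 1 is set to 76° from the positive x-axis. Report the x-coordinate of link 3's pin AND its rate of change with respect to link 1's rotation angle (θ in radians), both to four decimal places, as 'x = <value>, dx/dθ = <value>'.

geometry: r = 46 mm, L = 157 mm, e = 9 mm
crank pin P = (r cos θ, r sin θ) = (11.128407, 44.633603)
h = r sin θ − e = 44.633603 − 9 = 35.633603
x = r cos θ + √(L² − h²) = 11.128407 + 152.902735 = 164.031142
dx/dθ = −r sin θ − h·r cos θ/√(L² − h²) (θ in radians; h = 35.633603) = -47.227051

x = 164.0311, dx/dθ = -47.2271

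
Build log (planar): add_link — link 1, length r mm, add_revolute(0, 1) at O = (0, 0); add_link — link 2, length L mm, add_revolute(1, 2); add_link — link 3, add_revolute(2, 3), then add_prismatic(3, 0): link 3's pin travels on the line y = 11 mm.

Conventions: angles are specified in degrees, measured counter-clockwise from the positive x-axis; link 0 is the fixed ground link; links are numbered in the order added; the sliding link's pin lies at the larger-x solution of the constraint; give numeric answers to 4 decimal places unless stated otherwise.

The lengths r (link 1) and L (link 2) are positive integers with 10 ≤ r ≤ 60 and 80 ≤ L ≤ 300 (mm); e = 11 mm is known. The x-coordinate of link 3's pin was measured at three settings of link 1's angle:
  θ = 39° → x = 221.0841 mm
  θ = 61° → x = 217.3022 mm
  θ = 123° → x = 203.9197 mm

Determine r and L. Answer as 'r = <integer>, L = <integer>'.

constraint per measurement: (x − r cos θ)² + (r sin θ − e)² = L²
subtracting the θ₁ and θ₂ equations cancels the r² and L² terms:
r = (x₁² − x₂²) / (2[(x₁cos θ₁ + e sin θ₁) − (x₂cos θ₂ + e sin θ₂)]) = 13.0001 → r = 13
L² = (x₁ − r cos θ₁)² + (r sin θ₁ − e)² = 44521.0136 → L = 211.0000 → L = 211
check at θ₃=123°: x = 203.9197 (printed 203.9197) ✓

r = 13, L = 211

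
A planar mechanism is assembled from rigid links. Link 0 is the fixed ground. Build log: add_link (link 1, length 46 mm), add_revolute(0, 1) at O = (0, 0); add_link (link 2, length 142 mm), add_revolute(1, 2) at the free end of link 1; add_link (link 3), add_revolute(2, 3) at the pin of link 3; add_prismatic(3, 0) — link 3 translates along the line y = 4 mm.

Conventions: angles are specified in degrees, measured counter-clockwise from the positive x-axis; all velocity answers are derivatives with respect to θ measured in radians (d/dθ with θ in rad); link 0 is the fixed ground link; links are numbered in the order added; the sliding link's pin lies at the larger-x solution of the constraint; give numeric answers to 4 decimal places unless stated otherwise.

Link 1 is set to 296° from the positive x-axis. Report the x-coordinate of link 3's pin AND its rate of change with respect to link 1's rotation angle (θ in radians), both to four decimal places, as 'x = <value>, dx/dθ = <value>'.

geometry: r = 46 mm, L = 142 mm, e = 4 mm
crank pin P = (r cos θ, r sin θ) = (20.165073, -41.344526)
h = r sin θ − e = -41.344526 − 4 = -45.344526
x = r cos θ + √(L² − h²) = 20.165073 + 134.565501 = 154.730573
dx/dθ = −r sin θ − h·r cos θ/√(L² − h²) (θ in radians; h = -45.344526) = 48.139549

x = 154.7306, dx/dθ = 48.1395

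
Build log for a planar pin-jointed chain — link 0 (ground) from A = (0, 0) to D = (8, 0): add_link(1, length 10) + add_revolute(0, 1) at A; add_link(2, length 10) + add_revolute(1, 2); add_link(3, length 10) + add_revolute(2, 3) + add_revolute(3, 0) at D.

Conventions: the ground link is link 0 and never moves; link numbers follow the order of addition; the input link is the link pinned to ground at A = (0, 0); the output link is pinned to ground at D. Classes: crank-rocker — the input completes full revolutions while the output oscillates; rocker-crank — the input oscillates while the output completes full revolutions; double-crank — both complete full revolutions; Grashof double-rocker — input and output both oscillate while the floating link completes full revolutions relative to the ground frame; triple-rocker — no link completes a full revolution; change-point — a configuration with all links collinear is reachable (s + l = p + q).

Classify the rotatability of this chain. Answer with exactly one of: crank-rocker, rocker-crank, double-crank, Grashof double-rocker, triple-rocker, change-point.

lengths: ground=8, input=10, coupler=10, output=10
sorted: s=8 (shortest), l=10 (longest), p+q=20
s + l = 18 vs p + q = 20
s + l < p + q (Grashof) with shortest = ground link → double-crank

double-crank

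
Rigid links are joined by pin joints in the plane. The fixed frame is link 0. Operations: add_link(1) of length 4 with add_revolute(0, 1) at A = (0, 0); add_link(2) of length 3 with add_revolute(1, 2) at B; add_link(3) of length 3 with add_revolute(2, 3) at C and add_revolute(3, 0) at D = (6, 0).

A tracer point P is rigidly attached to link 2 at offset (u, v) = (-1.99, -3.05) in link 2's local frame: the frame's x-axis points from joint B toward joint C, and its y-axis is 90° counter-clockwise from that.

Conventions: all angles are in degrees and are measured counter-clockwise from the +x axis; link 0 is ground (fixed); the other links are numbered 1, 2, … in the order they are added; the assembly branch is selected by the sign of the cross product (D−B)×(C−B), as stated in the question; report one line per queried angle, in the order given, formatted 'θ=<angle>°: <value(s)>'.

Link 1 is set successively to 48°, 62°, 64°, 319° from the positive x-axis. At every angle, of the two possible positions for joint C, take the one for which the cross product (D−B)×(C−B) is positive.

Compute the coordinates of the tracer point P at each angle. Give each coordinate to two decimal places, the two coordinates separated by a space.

A=(0,0), D=(6.00,0)
θ=48°: B = A + 4.00·(cos48°, sin48°) = (2.6765, 2.9726)
θ=48°: |BD| = 4.4589
θ=48°: circle(B,3.00) ∩ circle(D,3.00): a=2.2294, h=2.0074
θ=48°:   candidates: C₊=(5.6765,2.9825) cross=8.951; C₋=(3.0000,-0.0099) cross=-8.951
θ=48°:   branch + wants cross > 0 → take C=(5.6765,2.9825) (cross=8.951)
θ=48°: ex = (C−B)/|BC| = (1.0000,0.0033); ey = (-0.0033,1.0000)
θ=48°: P = B + -1.99·ex + -3.05·ey = (0.6966,-0.0840)
θ=62°: B = A + 4.00·(cos62°, sin62°) = (1.8779, 3.5318)
θ=62°: |BD| = 5.4282
θ=62°: circle(B,3.00) ∩ circle(D,3.00): a=2.7141, h=1.2781
θ=62°:   candidates: C₊=(4.7706,2.7365) cross=6.938; C₋=(3.1073,0.7953) cross=-6.938
θ=62°:   branch + wants cross > 0 → take C=(4.7706,2.7365) (cross=6.938)
θ=62°: ex = (C−B)/|BC| = (0.9642,-0.2651); ey = (0.2651,0.9642)
θ=62°: P = B + -1.99·ex + -3.05·ey = (-0.8495,1.1185)
θ=64°: B = A + 4.00·(cos64°, sin64°) = (1.7535, 3.5952)
θ=64°: |BD| = 5.5640
θ=64°: circle(B,3.00) ∩ circle(D,3.00): a=2.7820, h=1.1227
θ=64°:   candidates: C₊=(4.6022,2.6544) cross=6.247; C₋=(3.1513,0.9407) cross=-6.247
θ=64°:   branch + wants cross > 0 → take C=(4.6022,2.6544) (cross=6.247)
θ=64°: ex = (C−B)/|BC| = (0.9496,-0.3136); ey = (0.3136,0.9496)
θ=64°: P = B + -1.99·ex + -3.05·ey = (-1.0926,1.3230)
θ=319°: B = A + 4.00·(cos319°, sin319°) = (3.0188, -2.6242)
θ=319°: |BD| = 3.9716
θ=319°: circle(B,3.00) ∩ circle(D,3.00): a=1.9858, h=2.2487
θ=319°:   candidates: C₊=(3.0236,0.3758) cross=8.931; C₋=(5.9952,-3.0000) cross=-8.931
θ=319°:   branch + wants cross > 0 → take C=(3.0236,0.3758) (cross=8.931)
θ=319°: ex = (C−B)/|BC| = (0.0016,1.0000); ey = (-1.0000,0.0016)
θ=319°: P = B + -1.99·ex + -3.05·ey = (6.0657,-4.6191)

θ=48°: 0.70 -0.08
θ=62°: -0.85 1.12
θ=64°: -1.09 1.32
θ=319°: 6.07 -4.62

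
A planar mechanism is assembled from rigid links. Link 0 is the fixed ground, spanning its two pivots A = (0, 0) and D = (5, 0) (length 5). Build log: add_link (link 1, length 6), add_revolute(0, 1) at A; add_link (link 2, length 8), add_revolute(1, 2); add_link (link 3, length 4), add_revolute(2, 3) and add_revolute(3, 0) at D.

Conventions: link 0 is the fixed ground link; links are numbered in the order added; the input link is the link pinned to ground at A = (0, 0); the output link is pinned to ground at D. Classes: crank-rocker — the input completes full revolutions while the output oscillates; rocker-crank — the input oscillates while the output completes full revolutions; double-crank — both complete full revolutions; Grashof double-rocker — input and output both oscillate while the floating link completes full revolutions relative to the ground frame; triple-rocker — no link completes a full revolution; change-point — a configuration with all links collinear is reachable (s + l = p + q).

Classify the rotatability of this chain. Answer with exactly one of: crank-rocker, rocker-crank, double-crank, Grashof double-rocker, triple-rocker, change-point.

lengths: ground=5, input=6, coupler=8, output=4
sorted: s=4 (shortest), l=8 (longest), p+q=11
s + l = 12 vs p + q = 11
s + l > p + q → non-Grashof → no link fully rotates → triple-rocker

triple-rocker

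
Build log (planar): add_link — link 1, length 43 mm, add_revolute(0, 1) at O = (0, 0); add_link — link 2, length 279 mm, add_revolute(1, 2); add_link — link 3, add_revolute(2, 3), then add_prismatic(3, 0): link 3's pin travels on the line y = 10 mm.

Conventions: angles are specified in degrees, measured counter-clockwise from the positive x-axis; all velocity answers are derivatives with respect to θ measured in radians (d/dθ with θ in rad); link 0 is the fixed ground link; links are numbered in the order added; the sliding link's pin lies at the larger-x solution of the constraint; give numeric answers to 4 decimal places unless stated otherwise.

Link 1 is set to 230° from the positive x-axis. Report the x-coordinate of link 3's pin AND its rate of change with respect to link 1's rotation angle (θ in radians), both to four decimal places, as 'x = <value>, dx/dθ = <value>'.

geometry: r = 43 mm, L = 279 mm, e = 10 mm
crank pin P = (r cos θ, r sin θ) = (-27.639867, -32.939911)
h = r sin θ − e = -32.939911 − 10 = -42.939911
x = r cos θ + √(L² − h²) = -27.639867 + 275.675831 = 248.035964
dx/dθ = −r sin θ − h·r cos θ/√(L² − h²) (θ in radians; h = -42.939911) = 28.634661

x = 248.0360, dx/dθ = 28.6347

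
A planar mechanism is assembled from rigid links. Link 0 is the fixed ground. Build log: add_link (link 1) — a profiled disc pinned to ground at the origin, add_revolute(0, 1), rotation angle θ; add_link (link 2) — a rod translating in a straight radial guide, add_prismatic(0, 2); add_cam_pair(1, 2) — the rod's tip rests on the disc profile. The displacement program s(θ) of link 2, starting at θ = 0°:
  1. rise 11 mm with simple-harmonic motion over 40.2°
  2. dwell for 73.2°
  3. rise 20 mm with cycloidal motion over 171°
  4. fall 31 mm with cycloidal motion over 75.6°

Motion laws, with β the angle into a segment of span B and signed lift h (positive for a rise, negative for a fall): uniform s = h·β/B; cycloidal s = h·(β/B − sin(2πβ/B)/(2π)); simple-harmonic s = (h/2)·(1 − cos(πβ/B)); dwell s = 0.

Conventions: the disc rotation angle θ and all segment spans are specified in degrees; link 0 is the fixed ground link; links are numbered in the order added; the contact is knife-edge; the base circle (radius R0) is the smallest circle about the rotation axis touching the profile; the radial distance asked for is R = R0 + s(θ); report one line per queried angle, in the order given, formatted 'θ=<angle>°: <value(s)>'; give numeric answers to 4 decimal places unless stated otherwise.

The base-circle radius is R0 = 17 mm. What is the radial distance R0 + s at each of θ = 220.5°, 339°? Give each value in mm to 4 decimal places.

seg 1 [0°–40.2°] simple-harmonic, h=11: full span → s += 11 → s = 11.0000
seg 2 [40.2°–113.4°] dwell: s stays 11.0000
seg 3 [113.4°–284.4°] cycloidal, h=20: θ=220.5° here. β=107.1, B=171. 20·(0.6263 − sin(2π·0.6263)/(2π)) = 14.7956 → s = 25.7956
seg 3 [113.4°–284.4°] cycloidal, h=20: full span → s += 20 → s = 31.0000
seg 4 [284.4°–360°] cycloidal, h=-31: θ=339° here. β=54.6, B=75.6. -31·(0.7222 − sin(2π·0.7222)/(2π)) = -27.2477 → s = 3.7523
θ=220.5°: R = R0 + s = 17 + 25.7956 = 42.7956
θ=339°: R = R0 + s = 17 + 3.7523 = 20.7523

θ=220.5°: 42.7956
θ=339°: 20.7523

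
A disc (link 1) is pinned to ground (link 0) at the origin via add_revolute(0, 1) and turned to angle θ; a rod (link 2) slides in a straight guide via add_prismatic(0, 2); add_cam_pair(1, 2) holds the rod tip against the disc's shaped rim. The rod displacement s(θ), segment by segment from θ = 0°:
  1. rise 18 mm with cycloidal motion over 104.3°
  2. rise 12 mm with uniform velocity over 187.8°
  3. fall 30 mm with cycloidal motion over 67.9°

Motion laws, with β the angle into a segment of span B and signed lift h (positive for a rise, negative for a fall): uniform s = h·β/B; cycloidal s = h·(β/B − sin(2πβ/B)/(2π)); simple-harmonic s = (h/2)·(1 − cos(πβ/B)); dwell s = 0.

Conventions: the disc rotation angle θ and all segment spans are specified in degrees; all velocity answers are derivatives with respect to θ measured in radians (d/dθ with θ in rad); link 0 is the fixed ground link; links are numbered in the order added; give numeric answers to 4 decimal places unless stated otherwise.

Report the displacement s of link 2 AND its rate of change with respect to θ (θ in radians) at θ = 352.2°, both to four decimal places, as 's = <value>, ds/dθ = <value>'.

segment 1 (0° to 104.3°, cycloidal, h = 18) is passed completely: s = 0.0000 + (18) = 18.0000
segment 2 (104.3° to 292.1°, uniform, h = 12) is passed completely: s = 18.0000 + (12) = 30.0000
θ = 352.2° falls in segment 3 (292.1° to 360°, cycloidal, h = -30): β = 352.2 − 292.1 = 60.1°, B = 67.9°; Δs = -30·(0.8851 − sin(2π·0.8851)/(2π)) = -29.7085; s = 30.0000 − 29.7085 = 0.2915
velocity in seg [292.1°–360°] (cycloidal), θ in radians: β = 60.1° = 1.0489 rad, B = 67.9° = 1.1851 rad; ds/dθ = (h/B)(1 − cos(2πβ/B)) = ((-30)/1.1851)(1 − cos(2π·0.8851)) = -6.312721 mm/rad

s = 0.2915, ds/dθ = -6.3127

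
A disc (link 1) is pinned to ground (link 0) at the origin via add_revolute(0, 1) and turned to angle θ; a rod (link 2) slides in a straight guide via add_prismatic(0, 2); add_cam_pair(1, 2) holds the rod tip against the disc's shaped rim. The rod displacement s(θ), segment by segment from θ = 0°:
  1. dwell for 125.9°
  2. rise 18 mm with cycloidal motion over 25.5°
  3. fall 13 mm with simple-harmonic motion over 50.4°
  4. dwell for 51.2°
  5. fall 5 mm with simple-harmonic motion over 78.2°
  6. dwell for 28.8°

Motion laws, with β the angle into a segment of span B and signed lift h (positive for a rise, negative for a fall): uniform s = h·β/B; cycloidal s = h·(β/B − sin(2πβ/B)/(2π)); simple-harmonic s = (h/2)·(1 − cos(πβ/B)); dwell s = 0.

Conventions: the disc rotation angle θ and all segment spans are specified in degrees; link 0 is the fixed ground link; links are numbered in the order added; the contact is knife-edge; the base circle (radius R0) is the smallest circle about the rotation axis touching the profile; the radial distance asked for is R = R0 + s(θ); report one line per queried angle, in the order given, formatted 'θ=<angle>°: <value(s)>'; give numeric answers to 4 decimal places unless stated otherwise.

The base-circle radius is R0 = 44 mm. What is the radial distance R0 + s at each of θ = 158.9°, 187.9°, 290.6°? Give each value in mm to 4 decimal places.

segment 1 (0° to 125.9°, dwell): s unchanged at 0.0000
segment 2 (125.9° to 151.4°, cycloidal, h = 18) is passed completely: s = 0.0000 + (18) = 18.0000
θ = 158.9° falls in segment 3 (151.4° to 201.8°, simple-harmonic, h = -13): β = 158.9 − 151.4 = 7.5°, B = 50.4°; Δs = -13/2·(1 − cos(π·0.1488)) = -0.6975; s = 18.0000 − 0.6975 = 17.3025
θ = 187.9° falls in segment 3 (151.4° to 201.8°, simple-harmonic, h = -13): β = 187.9 − 151.4 = 36.5°, B = 50.4°; Δs = -13/2·(1 − cos(π·0.7242)) = -10.7091; s = 18.0000 − 10.7091 = 7.2909
segment 3 (151.4° to 201.8°, simple-harmonic, h = -13) is passed completely: s = 18.0000 + (-13) = 5.0000
segment 4 (201.8° to 253°, dwell): s unchanged at 5.0000
θ = 290.6° falls in segment 5 (253° to 331.2°, simple-harmonic, h = -5): β = 290.6 − 253 = 37.6°, B = 78.2°; Δs = -5/2·(1 − cos(π·0.4808)) = -2.3494; s = 5.0000 − 2.3494 = 2.6506
θ=158.9°: R = R0 + s = 44 + 17.3025 = 61.3025
θ=187.9°: R = R0 + s = 44 + 7.2909 = 51.2909
θ=290.6°: R = R0 + s = 44 + 2.6506 = 46.6506

θ=158.9°: 61.3025
θ=187.9°: 51.2909
θ=290.6°: 46.6506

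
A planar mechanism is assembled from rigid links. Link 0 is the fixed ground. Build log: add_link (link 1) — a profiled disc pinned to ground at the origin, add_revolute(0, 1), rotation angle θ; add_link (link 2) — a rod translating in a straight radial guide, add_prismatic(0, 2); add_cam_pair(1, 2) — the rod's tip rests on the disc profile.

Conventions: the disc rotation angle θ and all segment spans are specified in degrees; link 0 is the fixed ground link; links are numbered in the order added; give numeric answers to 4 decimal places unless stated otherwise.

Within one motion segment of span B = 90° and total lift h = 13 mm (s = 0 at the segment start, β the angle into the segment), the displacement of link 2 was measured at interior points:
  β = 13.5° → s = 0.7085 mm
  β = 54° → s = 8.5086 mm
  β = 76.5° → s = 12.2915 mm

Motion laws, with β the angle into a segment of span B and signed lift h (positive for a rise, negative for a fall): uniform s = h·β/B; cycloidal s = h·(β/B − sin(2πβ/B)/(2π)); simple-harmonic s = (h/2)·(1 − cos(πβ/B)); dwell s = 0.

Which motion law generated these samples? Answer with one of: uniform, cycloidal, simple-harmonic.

candidates at β/B = r: uniform s = h·r (linear in β); cycloidal s = h·(r − sin(2πr)/(2π)); simple-harmonic s = (h/2)(1 − cos(πr))
β=13.5°: printed 0.7085 | uniform 1.9500, cycloidal 0.2761, simple-harmonic 0.7085
β=54°: printed 8.5086 | uniform 7.8000, cycloidal 9.0161, simple-harmonic 8.5086
β=76.5°: printed 12.2915 | uniform 11.0500, cycloidal 12.7239, simple-harmonic 12.2915
only one law matches every sample → simple-harmonic

simple-harmonic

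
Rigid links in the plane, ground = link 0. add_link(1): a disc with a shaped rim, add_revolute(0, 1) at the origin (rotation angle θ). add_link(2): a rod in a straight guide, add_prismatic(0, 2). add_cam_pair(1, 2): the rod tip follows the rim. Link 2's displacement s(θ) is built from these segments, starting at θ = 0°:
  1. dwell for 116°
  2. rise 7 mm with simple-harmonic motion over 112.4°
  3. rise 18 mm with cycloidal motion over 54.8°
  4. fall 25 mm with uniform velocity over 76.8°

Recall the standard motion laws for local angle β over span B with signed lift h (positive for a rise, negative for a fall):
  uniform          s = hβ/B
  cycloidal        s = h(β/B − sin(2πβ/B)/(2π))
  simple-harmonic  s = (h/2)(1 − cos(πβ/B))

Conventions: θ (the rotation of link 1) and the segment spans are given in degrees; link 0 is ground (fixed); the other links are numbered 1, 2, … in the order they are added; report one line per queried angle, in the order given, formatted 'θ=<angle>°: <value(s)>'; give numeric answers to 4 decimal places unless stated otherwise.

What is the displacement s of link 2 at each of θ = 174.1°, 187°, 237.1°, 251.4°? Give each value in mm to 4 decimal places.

segment 1 (0° to 116°, dwell): s unchanged at 0.0000
θ = 174.1° falls in segment 2 (116° to 228.4°, simple-harmonic, h = 7): β = 174.1 − 116 = 58.1°, B = 112.4°; Δs = 7/2·(1 − cos(π·0.5169)) = 3.6858; s = 0.0000 + 3.6858 = 3.6858
θ = 187° falls in segment 2 (116° to 228.4°, simple-harmonic, h = 7): β = 187 − 116 = 71°, B = 112.4°; Δs = 7/2·(1 − cos(π·0.6317)) = 4.9069; s = 0.0000 + 4.9069 = 4.9069
segment 2 (116° to 228.4°, simple-harmonic, h = 7) is passed completely: s = 0.0000 + (7) = 7.0000
θ = 237.1° falls in segment 3 (228.4° to 283.2°, cycloidal, h = 18): β = 237.1 − 228.4 = 8.7°, B = 54.8°; Δs = 18·(0.1588 − sin(2π·0.1588)/(2π)) = 0.4509; s = 7.0000 + 0.4509 = 7.4509
θ = 251.4° falls in segment 3 (228.4° to 283.2°, cycloidal, h = 18): β = 251.4 − 228.4 = 23°, B = 54.8°; Δs = 18·(0.4197 − sin(2π·0.4197)/(2π)) = 6.1700; s = 7.0000 + 6.1700 = 13.1700

θ=174.1°: 3.6858
θ=187°: 4.9069
θ=237.1°: 7.4509
θ=251.4°: 13.1700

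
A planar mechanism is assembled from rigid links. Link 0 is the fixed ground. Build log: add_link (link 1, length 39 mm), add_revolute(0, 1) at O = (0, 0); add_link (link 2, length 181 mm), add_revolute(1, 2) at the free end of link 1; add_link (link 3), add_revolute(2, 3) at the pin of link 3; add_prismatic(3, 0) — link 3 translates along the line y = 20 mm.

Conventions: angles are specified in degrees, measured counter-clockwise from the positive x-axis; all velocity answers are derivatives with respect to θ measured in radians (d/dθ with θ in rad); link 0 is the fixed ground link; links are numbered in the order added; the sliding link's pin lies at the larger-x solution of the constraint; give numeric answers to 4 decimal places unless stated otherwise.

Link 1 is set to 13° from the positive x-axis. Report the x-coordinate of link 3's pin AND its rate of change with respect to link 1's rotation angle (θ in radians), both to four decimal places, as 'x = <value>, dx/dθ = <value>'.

geometry: r = 39 mm, L = 181 mm, e = 20 mm
crank pin P = (r cos θ, r sin θ) = (38.000433, 8.773091)
h = r sin θ − e = 8.773091 − 20 = -11.226909
x = r cos θ + √(L² − h²) = 38.000433 + 180.651478 = 218.651911
dx/dθ = −r sin θ − h·r cos θ/√(L² − h²) (θ in radians; h = -11.226909) = -6.411486

x = 218.6519, dx/dθ = -6.4115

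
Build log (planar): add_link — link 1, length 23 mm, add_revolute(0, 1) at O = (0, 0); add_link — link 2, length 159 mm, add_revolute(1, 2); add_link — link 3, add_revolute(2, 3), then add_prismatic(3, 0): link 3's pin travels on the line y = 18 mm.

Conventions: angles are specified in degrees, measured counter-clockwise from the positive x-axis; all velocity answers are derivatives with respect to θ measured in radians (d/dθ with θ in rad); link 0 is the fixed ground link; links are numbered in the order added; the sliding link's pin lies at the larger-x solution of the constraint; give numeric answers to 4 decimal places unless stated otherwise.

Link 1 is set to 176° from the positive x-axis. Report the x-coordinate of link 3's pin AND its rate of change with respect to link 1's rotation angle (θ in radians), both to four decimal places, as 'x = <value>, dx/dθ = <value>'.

geometry: r = 23 mm, L = 159 mm, e = 18 mm
crank pin P = (r cos θ, r sin θ) = (-22.943973, 1.604399)
h = r sin θ − e = 1.604399 − 18 = -16.395601
x = r cos θ + √(L² − h²) = -22.943973 + 158.152408 = 135.208435
dx/dθ = −r sin θ − h·r cos θ/√(L² − h²) (θ in radians; h = -16.395601) = -3.982992

x = 135.2084, dx/dθ = -3.9830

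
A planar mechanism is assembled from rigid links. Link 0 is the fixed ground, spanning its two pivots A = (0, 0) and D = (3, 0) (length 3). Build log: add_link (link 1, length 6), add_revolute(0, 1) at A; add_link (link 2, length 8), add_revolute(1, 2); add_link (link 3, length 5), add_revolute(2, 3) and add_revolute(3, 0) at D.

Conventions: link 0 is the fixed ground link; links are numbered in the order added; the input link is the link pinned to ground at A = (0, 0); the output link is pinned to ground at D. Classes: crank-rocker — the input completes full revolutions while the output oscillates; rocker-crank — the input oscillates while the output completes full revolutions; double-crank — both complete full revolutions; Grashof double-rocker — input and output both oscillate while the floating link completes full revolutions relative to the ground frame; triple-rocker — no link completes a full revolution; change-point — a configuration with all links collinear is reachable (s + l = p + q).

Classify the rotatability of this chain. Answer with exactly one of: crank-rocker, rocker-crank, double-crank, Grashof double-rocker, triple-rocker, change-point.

lengths: ground=3, input=6, coupler=8, output=5
sorted: s=3 (shortest), l=8 (longest), p+q=11
s + l = 11 vs p + q = 11
s + l = p + q → change-point (collinear configuration reachable)

change-point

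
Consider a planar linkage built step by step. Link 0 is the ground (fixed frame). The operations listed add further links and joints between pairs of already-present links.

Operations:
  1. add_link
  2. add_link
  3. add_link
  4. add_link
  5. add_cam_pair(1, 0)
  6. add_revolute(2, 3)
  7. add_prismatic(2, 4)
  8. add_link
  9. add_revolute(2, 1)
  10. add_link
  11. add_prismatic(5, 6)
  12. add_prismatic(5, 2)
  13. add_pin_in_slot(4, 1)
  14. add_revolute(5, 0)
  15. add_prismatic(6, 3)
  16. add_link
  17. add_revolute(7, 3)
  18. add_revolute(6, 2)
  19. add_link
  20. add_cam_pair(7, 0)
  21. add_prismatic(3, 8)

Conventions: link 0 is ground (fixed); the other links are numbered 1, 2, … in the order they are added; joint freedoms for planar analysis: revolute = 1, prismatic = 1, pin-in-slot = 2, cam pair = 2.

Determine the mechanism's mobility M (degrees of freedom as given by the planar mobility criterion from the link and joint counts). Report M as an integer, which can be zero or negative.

link 0 = ground. State L|J1|J2 = 1|0|0
+link1  2|0|0
+link2  3|0|0
+link3  4|0|0
+link4  5|0|0
C(1,0) f=2→J2  5|0|1
R(2,3) f=1→J1  5|1|1
P(2,4) f=1→J1  5|2|1
+link5  6|2|1
R(2,1) f=1→J1  6|3|1
+link6  7|3|1
P(5,6) f=1→J1  7|4|1
P(5,2) f=1→J1  7|5|1
PS(4,1) f=2→J2  7|5|2
R(5,0) f=1→J1  7|6|2
P(6,3) f=1→J1  7|7|2
+link7  8|7|2
R(7,3) f=1→J1  8|8|2
R(6,2) f=1→J1  8|9|2
+link8  9|9|2
C(7,0) f=2→J2  9|9|3
P(3,8) f=1→J1  9|10|3
M = 3(9−1)−2·10−3 = 24−20−3 = 1

M = 1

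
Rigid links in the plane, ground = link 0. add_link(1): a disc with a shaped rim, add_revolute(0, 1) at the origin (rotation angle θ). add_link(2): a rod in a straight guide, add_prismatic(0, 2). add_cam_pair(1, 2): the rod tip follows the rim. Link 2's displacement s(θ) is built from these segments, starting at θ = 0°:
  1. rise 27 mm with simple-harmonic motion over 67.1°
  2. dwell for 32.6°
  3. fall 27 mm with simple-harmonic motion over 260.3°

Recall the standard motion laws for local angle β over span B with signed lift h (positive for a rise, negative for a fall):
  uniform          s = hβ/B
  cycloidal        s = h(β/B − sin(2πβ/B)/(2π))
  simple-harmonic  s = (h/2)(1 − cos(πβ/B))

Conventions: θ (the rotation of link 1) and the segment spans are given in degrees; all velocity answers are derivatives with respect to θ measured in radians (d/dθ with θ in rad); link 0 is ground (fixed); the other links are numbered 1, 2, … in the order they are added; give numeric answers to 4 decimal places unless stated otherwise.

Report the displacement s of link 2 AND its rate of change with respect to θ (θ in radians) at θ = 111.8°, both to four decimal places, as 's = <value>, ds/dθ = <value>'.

segment 1 (0° to 67.1°, simple-harmonic, h = 27) is passed completely: s = 0.0000 + (27) = 27.0000
segment 2 (67.1° to 99.7°, dwell): s unchanged at 27.0000
θ = 111.8° falls in segment 3 (99.7° to 360°, simple-harmonic, h = -27): β = 111.8 − 99.7 = 12.1°, B = 260.3°; Δs = -27/2·(1 − cos(π·0.0465)) = -0.1437; s = 27.0000 − 0.1437 = 26.8563
velocity in seg [99.7°–360°] (simple-harmonic), θ in radians: β = 12.1° = 0.2112 rad, B = 260.3° = 4.5431 rad; ds/dθ = (πh/(2B)) sin(πβ/B) = (π·(-27)/(2·4.5431)) sin(π·0.0465) = -1.358465 mm/rad

s = 26.8563, ds/dθ = -1.3585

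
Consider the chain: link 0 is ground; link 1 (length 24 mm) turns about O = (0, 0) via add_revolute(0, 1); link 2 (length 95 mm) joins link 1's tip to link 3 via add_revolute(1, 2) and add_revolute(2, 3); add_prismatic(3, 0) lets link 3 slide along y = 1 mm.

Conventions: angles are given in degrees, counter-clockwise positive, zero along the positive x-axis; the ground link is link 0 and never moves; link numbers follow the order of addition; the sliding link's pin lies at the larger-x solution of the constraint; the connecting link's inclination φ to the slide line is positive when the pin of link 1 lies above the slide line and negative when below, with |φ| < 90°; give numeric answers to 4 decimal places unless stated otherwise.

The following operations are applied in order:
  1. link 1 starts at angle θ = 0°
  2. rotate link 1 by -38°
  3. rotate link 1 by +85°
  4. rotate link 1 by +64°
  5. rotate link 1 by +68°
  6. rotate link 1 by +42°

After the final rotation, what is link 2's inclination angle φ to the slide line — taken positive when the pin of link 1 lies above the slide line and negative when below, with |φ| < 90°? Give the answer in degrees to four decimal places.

geometry: r = 24 mm, L = 95 mm, e = 1 mm; θ starts at 0°
rotate link 1 by -38°: θ ← 0° -38° = -38°
rotate link 1 by +85°: θ ← -38° +85° = 47°
rotate link 1 by +64°: θ ← 47° +64° = 111°
rotate link 1 by +68°: θ ← 111° +68° = 179°
rotate link 1 by +42°: θ ← 179° +42° = 221°
h = r sin θ − e = -15.745417 − 1 = -16.745417
sin φ = h / L = -16.745417 / 95 = -0.17626754
φ = arcsin(-0.17626754) = -10.152430°

-10.1524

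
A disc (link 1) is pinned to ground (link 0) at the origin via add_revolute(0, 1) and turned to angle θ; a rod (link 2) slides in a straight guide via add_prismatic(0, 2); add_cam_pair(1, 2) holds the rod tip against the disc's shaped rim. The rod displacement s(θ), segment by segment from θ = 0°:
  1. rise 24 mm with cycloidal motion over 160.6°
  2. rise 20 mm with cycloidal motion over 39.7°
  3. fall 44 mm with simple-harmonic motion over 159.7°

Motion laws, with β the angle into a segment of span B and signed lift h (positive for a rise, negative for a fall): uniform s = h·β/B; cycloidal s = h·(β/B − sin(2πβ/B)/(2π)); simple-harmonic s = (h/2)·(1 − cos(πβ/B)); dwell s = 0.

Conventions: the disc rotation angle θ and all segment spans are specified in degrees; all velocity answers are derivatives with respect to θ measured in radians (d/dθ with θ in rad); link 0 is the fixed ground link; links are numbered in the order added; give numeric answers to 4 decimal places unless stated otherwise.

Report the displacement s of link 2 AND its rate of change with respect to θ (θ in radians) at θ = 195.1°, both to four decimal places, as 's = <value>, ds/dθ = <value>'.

segment 1 (0° to 160.6°, cycloidal, h = 24) is passed completely: s = 0.0000 + (24) = 24.0000
θ = 195.1° falls in segment 2 (160.6° to 200.3°, cycloidal, h = 20): β = 195.1 − 160.6 = 34.5°, B = 39.7°; Δs = 20·(0.8690 − sin(2π·0.8690)/(2π)) = 19.7141; s = 24.0000 + 19.7141 = 43.7141
velocity in seg [160.6°–200.3°] (cycloidal), θ in radians: β = 34.5° = 0.6021 rad, B = 39.7° = 0.6929 rad; ds/dθ = (h/B)(1 − cos(2πβ/B)) = (20/0.6929)(1 − cos(2π·0.8690)) = 9.235600 mm/rad

s = 43.7141, ds/dθ = 9.2356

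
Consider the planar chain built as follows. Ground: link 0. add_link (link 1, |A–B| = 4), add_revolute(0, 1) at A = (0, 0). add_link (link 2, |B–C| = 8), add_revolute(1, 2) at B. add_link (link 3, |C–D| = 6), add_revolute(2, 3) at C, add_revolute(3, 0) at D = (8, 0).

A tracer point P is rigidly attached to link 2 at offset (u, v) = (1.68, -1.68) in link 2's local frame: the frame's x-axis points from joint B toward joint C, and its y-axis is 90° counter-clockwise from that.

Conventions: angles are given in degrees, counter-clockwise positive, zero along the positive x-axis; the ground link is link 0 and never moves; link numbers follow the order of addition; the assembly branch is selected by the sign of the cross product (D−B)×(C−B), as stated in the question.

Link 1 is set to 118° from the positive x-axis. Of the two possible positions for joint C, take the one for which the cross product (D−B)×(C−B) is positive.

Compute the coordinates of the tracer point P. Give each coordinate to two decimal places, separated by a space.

A=(0,0), D=(8.00,0)
B = A + 4.00·(cos118°, sin118°) = (-1.8779, 3.5318)
|BD| = 10.4903
circle(B,8.00) ∩ circle(D,6.00): a=6.5797, h=4.5505
  candidates: C₊=(5.8498,5.6015) cross=47.736; C₋=(2.7857,-2.9683) cross=-47.736
  branch + wants cross > 0 → take C=(5.8498,5.6015) (cross=47.736)
ex = (C−B)/|BC| = (0.9660,0.2587); ey = (-0.2587,0.9660)
P = B + 1.68·ex + -1.68·ey = (0.1796,2.3436)

0.18 2.34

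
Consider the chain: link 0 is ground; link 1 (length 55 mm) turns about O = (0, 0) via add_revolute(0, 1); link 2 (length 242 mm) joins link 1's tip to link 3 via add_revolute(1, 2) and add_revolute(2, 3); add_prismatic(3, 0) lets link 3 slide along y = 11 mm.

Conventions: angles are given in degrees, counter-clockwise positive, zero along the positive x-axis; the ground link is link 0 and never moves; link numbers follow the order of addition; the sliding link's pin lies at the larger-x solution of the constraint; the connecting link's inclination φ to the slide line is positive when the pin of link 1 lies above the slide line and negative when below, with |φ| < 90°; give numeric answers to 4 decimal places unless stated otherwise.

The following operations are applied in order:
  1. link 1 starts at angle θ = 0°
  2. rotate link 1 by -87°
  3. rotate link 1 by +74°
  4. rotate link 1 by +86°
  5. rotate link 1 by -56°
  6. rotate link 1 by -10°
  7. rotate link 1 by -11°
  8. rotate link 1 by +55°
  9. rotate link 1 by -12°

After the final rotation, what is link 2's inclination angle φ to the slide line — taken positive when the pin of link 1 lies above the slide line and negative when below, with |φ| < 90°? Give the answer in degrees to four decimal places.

geometry: r = 55 mm, L = 242 mm, e = 11 mm; θ starts at 0°
rotate link 1 by -87°: θ ← 0° -87° = -87°
rotate link 1 by +74°: θ ← -87° +74° = -13°
rotate link 1 by +86°: θ ← -13° +86° = 73°
rotate link 1 by -56°: θ ← 73° -56° = 17°
rotate link 1 by -10°: θ ← 17° -10° = 7°
rotate link 1 by -11°: θ ← 7° -11° = -4°
rotate link 1 by +55°: θ ← -4° +55° = 51°
rotate link 1 by -12°: θ ← 51° -12° = 39°
h = r sin θ − e = 34.612622 − 11 = 23.612622
sin φ = h / L = 23.612622 / 242 = 0.09757282
φ = arcsin(0.09757282) = 5.599419°

5.5994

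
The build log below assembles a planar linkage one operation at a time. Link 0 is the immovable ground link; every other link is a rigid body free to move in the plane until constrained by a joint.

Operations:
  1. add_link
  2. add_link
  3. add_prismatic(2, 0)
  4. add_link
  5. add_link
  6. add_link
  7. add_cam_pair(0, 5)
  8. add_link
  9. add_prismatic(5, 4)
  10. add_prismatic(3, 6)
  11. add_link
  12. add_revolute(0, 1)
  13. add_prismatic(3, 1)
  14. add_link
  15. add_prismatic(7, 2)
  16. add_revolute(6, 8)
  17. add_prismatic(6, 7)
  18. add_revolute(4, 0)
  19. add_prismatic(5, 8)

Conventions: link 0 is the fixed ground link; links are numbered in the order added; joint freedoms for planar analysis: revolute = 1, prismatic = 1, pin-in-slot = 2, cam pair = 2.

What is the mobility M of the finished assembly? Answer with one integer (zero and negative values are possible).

link 0 = ground. State L|J1|J2 = 1|0|0
+link1  2|0|0
+link2  3|0|0
P(2,0) f=1→J1  3|1|0
+link3  4|1|0
+link4  5|1|0
+link5  6|1|0
C(0,5) f=2→J2  6|1|1
+link6  7|1|1
P(5,4) f=1→J1  7|2|1
P(3,6) f=1→J1  7|3|1
+link7  8|3|1
R(0,1) f=1→J1  8|4|1
P(3,1) f=1→J1  8|5|1
+link8  9|5|1
P(7,2) f=1→J1  9|6|1
R(6,8) f=1→J1  9|7|1
P(6,7) f=1→J1  9|8|1
R(4,0) f=1→J1  9|9|1
P(5,8) f=1→J1  9|10|1
M = 3(9−1)−2·10−1 = 24−20−1 = 3

M = 3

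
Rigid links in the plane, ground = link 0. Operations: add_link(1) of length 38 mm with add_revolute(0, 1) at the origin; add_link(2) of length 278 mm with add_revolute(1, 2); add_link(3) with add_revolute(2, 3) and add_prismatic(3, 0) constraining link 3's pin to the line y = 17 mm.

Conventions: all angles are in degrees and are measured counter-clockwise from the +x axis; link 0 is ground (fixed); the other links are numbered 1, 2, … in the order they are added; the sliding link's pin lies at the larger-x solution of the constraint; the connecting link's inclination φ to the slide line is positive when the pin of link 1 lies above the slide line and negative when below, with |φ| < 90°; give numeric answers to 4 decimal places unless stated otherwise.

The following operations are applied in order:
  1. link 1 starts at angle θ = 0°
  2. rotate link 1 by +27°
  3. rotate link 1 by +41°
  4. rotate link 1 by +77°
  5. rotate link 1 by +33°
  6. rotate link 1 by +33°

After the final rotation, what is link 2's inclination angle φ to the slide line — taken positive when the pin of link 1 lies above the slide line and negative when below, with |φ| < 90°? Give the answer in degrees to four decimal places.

geometry: r = 38 mm, L = 278 mm, e = 17 mm; θ starts at 0°
rotate link 1 by +27°: θ ← 0° +27° = 27°
rotate link 1 by +41°: θ ← 27° +41° = 68°
rotate link 1 by +77°: θ ← 68° +77° = 145°
rotate link 1 by +33°: θ ← 145° +33° = 178°
rotate link 1 by +33°: θ ← 178° +33° = 211°
h = r sin θ − e = -19.571447 − 17 = -36.571447
sin φ = h / L = -36.571447 / 278 = -0.13155197
φ = arcsin(-0.13155197) = -7.559284°

-7.5593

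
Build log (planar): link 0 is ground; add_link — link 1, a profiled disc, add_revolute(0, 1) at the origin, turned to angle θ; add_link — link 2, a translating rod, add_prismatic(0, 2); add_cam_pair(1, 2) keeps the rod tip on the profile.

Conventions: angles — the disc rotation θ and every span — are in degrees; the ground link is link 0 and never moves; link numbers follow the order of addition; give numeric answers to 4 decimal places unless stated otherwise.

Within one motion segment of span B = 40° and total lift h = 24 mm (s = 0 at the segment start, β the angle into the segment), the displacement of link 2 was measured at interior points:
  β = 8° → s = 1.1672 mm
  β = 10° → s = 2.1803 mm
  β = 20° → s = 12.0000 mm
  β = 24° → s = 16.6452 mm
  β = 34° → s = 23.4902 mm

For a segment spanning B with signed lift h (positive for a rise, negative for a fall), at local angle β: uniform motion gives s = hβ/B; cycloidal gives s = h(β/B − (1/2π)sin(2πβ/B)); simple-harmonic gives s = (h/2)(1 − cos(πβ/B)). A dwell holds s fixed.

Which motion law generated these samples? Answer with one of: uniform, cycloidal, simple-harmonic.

candidates at β/B = r: uniform s = h·r (linear in β); cycloidal s = h·(r − sin(2πr)/(2π)); simple-harmonic s = (h/2)(1 − cos(πr))
β=8°: printed 1.1672 | uniform 4.8000, cycloidal 1.1672, simple-harmonic 2.2918
β=10°: printed 2.1803 | uniform 6.0000, cycloidal 2.1803, simple-harmonic 3.5147
β=20°: printed 12.0000 | uniform 12.0000, cycloidal 12.0000, simple-harmonic 12.0000
β=24°: printed 16.6452 | uniform 14.4000, cycloidal 16.6452, simple-harmonic 15.7082
β=34°: printed 23.4902 | uniform 20.4000, cycloidal 23.4902, simple-harmonic 22.6921
only one law matches every sample → cycloidal

cycloidal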